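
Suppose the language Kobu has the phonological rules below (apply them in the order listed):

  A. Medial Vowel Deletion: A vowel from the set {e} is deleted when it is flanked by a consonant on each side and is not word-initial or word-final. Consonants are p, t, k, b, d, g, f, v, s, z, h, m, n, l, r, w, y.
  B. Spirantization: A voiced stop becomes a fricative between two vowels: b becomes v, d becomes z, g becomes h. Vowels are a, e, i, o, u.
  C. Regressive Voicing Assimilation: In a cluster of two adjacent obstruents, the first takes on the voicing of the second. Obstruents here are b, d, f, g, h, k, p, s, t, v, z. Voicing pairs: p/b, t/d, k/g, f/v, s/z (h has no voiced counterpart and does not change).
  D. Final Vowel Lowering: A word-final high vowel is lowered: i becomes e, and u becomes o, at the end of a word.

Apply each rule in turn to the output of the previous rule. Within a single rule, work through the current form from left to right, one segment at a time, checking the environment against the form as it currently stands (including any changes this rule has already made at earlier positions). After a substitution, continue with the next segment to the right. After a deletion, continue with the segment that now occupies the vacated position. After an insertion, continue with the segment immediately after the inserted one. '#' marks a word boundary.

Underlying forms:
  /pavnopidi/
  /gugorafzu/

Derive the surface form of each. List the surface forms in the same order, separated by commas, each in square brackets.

/pavnopidi/:
  A Medial Vowel Deletion: no change — [pavnopidi]
  B Spirantization: [pavnopidi] → [pavnopizi]
  C Regressive Voicing Assimilation: no change — [pavnopizi]
  D Final Vowel Lowering: [pavnopizi] → [pavnopize]
/gugorafzu/:
  A Medial Vowel Deletion: no change — [gugorafzu]
  B Spirantization: [gugorafzu] → [guhorafzu]
  C Regressive Voicing Assimilation: [guhorafzu] → [guhoravzu]
  D Final Vowel Lowering: [guhoravzu] → [guhoravzo]

[pavnopize], [guhoravzo]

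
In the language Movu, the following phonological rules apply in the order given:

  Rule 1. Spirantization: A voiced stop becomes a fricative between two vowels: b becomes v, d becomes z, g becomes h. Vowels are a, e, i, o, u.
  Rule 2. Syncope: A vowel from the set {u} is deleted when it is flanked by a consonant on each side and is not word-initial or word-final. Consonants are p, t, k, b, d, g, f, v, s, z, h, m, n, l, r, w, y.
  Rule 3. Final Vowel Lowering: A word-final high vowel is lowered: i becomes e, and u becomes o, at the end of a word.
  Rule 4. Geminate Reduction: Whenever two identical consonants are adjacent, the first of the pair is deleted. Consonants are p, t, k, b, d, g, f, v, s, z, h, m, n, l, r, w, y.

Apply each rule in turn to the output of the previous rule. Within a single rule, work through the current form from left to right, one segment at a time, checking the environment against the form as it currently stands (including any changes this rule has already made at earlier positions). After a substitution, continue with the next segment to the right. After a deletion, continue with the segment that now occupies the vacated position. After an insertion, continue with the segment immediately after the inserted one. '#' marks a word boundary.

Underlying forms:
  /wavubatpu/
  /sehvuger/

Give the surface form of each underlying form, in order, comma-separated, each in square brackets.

/wavubatpu/:
  Rule 1 Spirantization: [wavubatpu] → [wavuvatpu]
  Rule 2 Syncope: [wavuvatpu] → [wavvatpu]
  Rule 3 Final Vowel Lowering: [wavvatpu] → [wavvatpo]
  Rule 4 Geminate Reduction: [wavvatpo] → [wavatpo]
/sehvuger/:
  Rule 1 Spirantization: [sehvuger] → [sehvuher]
  Rule 2 Syncope: [sehvuher] → [sehvher]
  Rule 3 Final Vowel Lowering: no change — [sehvher]
  Rule 4 Geminate Reduction: no change — [sehvher]

[wavatpo], [sehvher]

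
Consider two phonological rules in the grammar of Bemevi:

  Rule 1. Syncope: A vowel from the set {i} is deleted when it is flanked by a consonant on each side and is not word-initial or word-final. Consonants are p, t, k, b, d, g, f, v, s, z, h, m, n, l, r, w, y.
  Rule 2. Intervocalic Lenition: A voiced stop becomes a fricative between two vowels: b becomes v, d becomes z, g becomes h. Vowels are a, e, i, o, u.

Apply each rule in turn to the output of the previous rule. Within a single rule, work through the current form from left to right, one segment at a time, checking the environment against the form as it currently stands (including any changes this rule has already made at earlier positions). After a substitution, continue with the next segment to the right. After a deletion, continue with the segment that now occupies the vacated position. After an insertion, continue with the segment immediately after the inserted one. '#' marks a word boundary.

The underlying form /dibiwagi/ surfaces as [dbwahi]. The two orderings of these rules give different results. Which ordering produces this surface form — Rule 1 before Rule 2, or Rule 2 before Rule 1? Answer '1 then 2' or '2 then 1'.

Order 1 then 2:
  1 Syncope: [dibiwagi] → [dbwagi]
  2 Intervocalic Lenition: [dbwagi] → [dbwahi]
  result: [dbwahi]
Order 2 then 1:
  2 Intervocalic Lenition: [dibiwagi] → [diviwahi]
  1 Syncope: [diviwahi] → [dvwahi]
  result: [dvwahi]

1 then 2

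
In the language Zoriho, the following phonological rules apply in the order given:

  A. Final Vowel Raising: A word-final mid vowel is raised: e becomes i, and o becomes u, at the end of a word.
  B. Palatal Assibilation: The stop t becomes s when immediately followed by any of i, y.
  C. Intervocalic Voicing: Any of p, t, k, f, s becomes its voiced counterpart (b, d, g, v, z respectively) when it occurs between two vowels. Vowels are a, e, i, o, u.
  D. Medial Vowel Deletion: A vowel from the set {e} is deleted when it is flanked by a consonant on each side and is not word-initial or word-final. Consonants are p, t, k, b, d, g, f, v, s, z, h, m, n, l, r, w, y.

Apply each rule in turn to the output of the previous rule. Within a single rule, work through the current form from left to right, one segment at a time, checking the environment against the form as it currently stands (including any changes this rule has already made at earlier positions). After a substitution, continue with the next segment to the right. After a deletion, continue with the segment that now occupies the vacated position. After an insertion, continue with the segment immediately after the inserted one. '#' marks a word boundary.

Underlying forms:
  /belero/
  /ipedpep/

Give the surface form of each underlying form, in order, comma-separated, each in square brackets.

[blru], [ibdpp]

/belero/:
  A Final Vowel Raising: [belero] → [beleru]
  B Palatal Assibilation: no change — [beleru]
  C Intervocalic Voicing: no change — [beleru]
  D Medial Vowel Deletion: [beleru] → [blru]
/ipedpep/:
  A Final Vowel Raising: no change — [ipedpep]
  B Palatal Assibilation: no change — [ipedpep]
  C Intervocalic Voicing: [ipedpep] → [ibedpep]
  D Medial Vowel Deletion: [ibedpep] → [ibdpp]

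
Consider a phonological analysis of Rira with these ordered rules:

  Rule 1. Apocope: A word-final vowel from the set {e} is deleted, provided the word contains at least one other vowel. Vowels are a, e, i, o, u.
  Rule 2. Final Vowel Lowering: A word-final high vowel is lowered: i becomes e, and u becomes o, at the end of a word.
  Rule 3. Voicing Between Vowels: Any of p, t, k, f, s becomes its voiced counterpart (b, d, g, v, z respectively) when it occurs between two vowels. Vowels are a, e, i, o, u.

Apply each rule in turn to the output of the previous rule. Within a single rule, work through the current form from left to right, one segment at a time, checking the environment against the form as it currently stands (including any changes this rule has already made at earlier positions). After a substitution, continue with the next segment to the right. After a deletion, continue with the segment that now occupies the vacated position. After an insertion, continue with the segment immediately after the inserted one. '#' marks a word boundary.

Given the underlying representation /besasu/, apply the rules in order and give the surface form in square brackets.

[bezazo]

Rule 1 Apocope: no change — [besasu]
Rule 2 Final Vowel Lowering: [besasu] → [besaso]
Rule 3 Voicing Between Vowels: [besaso] → [bezazo]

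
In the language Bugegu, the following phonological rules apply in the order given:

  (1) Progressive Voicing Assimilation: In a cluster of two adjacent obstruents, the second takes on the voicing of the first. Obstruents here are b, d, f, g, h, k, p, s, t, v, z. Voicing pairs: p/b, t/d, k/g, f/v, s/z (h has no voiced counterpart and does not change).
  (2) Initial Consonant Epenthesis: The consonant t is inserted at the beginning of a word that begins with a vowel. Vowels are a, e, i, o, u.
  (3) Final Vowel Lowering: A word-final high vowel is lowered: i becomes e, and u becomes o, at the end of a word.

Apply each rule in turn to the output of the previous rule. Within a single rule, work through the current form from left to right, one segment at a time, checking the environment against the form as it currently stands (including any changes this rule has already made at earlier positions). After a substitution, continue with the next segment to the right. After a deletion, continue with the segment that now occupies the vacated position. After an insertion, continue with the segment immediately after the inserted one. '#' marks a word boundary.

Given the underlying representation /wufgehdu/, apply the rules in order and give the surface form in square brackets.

(1) Progressive Voicing Assimilation: [wufgehdu] → [wufkehtu]
(2) Initial Consonant Epenthesis: no change — [wufkehtu]
(3) Final Vowel Lowering: [wufkehtu] → [wufkehto]

[wufkehto]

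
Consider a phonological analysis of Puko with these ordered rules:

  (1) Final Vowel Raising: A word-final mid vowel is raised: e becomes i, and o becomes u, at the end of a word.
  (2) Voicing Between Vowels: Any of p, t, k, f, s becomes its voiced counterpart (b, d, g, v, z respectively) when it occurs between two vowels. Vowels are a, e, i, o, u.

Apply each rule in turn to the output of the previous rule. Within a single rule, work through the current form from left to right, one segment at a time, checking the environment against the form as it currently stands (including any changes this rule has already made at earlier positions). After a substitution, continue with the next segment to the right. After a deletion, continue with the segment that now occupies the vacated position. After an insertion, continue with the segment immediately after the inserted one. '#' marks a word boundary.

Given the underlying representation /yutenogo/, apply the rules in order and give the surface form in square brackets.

(1) Final Vowel Raising: [yutenogo] → [yutenogu]
(2) Voicing Between Vowels: [yutenogu] → [yudenogu]

[yudenogu]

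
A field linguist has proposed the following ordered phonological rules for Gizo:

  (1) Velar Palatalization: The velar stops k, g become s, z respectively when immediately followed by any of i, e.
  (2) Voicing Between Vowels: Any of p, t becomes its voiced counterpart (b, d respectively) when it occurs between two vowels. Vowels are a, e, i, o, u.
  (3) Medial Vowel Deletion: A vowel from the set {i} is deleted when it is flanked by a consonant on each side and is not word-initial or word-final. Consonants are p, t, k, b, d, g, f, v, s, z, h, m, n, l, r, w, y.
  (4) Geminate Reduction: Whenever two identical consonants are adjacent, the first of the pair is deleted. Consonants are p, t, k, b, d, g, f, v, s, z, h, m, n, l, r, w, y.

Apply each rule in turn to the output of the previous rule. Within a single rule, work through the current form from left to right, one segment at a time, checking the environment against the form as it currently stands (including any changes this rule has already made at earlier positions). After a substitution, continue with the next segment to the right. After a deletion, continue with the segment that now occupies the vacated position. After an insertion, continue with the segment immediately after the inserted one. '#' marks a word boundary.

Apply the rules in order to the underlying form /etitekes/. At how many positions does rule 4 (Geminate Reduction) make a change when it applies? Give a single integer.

1

(1) Velar Palatalization: [etitekes] → [etiteses]
(2) Voicing Between Vowels: [etiteses] → [edideses]
(3) Medial Vowel Deletion: [edideses] → [eddeses]
(4) Geminate Reduction: [eddeses] → [edeses]
Rule 4 changed 1 position(s).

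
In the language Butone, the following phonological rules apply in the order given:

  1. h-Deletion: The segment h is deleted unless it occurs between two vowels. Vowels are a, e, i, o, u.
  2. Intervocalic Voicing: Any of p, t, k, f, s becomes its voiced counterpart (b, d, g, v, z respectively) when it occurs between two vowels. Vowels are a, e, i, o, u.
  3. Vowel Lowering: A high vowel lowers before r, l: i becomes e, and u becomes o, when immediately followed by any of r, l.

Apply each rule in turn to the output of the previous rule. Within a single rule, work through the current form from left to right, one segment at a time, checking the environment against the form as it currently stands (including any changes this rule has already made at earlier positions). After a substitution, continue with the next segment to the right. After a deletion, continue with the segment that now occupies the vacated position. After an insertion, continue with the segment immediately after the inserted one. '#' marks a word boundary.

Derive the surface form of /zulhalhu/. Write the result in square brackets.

1 h-Deletion: [zulhalhu] → [zulalu]
2 Intervocalic Voicing: no change — [zulalu]
3 Vowel Lowering: [zulalu] → [zolalu]

[zolalu]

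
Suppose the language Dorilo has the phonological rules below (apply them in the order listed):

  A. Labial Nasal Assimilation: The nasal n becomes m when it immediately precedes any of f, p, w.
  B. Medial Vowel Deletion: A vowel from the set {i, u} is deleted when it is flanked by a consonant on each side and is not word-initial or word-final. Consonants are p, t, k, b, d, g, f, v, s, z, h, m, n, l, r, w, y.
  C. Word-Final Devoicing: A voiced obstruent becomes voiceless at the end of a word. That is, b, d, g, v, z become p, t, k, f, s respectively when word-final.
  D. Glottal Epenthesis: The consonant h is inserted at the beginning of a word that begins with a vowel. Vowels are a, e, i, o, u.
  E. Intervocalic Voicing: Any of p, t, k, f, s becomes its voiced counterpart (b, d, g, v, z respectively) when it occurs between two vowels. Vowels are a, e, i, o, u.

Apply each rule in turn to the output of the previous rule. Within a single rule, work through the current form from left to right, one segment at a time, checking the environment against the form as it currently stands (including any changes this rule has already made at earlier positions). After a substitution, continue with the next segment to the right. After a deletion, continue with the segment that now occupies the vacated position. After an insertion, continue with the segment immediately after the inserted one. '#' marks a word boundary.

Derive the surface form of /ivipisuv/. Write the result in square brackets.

[hivpsf]

A Labial Nasal Assimilation: no change — [ivipisuv]
B Medial Vowel Deletion: [ivipisuv] → [ivpsv]
C Word-Final Devoicing: [ivpsv] → [ivpsf]
D Glottal Epenthesis: [ivpsf] → [hivpsf]
E Intervocalic Voicing: no change — [hivpsf]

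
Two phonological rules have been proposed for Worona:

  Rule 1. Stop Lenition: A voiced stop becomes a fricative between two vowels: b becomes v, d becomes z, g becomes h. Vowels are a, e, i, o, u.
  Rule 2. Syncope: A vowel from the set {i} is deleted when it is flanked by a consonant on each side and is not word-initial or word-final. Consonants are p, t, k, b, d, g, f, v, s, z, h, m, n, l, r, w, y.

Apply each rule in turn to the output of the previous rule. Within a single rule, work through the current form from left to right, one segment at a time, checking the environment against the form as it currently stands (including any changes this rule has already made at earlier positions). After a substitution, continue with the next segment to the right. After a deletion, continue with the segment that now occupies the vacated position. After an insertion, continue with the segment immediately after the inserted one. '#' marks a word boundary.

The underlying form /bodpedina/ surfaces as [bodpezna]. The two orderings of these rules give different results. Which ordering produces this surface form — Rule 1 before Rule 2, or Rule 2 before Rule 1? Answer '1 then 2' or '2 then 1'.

Order 1 then 2:
  1 Stop Lenition: [bodpedina] → [bodpezina]
  2 Syncope: [bodpezina] → [bodpezna]
  result: [bodpezna]
Order 2 then 1:
  2 Syncope: [bodpedina] → [bodpedna]
  1 Stop Lenition: no change — [bodpedna]
  result: [bodpedna]

1 then 2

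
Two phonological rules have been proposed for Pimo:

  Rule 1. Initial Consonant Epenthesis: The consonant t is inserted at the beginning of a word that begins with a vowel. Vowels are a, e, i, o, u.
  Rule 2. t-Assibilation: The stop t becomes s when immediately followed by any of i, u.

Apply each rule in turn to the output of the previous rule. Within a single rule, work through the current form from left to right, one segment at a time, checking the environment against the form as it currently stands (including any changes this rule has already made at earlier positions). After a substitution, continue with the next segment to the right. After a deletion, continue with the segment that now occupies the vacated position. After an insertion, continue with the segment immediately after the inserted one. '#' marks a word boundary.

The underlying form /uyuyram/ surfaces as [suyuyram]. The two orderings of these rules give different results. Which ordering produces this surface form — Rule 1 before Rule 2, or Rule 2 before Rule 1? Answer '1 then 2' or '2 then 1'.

Order 1 then 2:
  1 Initial Consonant Epenthesis: [uyuyram] → [tuyuyram]
  2 t-Assibilation: [tuyuyram] → [suyuyram]
  result: [suyuyram]
Order 2 then 1:
  2 t-Assibilation: no change — [uyuyram]
  1 Initial Consonant Epenthesis: [uyuyram] → [tuyuyram]
  result: [tuyuyram]

1 then 2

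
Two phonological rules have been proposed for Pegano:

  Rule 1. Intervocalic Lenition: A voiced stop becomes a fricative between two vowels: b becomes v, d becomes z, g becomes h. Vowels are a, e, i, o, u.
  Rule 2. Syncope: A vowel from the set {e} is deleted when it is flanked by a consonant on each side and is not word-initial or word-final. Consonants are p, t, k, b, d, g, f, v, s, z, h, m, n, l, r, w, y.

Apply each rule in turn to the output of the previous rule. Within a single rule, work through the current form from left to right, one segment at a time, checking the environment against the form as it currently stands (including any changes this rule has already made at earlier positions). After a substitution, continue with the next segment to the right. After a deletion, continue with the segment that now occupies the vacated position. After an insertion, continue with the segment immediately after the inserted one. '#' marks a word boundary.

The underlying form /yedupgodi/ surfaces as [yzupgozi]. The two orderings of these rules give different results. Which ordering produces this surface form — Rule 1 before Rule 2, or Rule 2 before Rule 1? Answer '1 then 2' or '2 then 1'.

Order 1 then 2:
  1 Intervocalic Lenition: [yedupgodi] → [yezupgozi]
  2 Syncope: [yezupgozi] → [yzupgozi]
  result: [yzupgozi]
Order 2 then 1:
  2 Syncope: [yedupgodi] → [ydupgodi]
  1 Intervocalic Lenition: [ydupgodi] → [ydupgozi]
  result: [ydupgozi]

1 then 2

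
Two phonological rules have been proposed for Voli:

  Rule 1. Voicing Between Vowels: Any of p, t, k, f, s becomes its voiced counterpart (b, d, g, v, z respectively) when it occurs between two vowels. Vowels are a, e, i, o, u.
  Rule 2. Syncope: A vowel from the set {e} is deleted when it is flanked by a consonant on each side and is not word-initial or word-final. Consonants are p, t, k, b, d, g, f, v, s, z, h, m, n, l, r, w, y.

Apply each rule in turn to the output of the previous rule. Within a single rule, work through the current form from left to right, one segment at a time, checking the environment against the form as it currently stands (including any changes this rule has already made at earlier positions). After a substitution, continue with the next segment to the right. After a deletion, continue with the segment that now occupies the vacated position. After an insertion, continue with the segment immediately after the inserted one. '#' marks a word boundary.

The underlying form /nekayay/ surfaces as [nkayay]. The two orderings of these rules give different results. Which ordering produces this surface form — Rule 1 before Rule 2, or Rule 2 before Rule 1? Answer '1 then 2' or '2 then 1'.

2 then 1

Order 1 then 2:
  1 Voicing Between Vowels: [nekayay] → [negayay]
  2 Syncope: [negayay] → [ngayay]
  result: [ngayay]
Order 2 then 1:
  2 Syncope: [nekayay] → [nkayay]
  1 Voicing Between Vowels: no change — [nkayay]
  result: [nkayay]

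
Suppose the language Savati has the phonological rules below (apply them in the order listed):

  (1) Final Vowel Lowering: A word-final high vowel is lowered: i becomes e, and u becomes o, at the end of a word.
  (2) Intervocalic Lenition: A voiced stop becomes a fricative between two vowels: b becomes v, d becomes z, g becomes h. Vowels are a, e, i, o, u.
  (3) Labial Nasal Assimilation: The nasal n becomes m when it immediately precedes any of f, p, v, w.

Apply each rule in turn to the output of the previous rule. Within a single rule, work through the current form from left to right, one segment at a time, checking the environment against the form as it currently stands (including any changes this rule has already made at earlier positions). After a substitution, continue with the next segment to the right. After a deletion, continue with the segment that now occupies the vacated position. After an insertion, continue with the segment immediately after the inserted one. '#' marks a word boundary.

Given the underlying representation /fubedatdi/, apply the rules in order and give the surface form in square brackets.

[fuvezatde]

(1) Final Vowel Lowering: [fubedatdi] → [fubedatde]
(2) Intervocalic Lenition: [fubedatde] → [fuvezatde]
(3) Labial Nasal Assimilation: no change — [fuvezatde]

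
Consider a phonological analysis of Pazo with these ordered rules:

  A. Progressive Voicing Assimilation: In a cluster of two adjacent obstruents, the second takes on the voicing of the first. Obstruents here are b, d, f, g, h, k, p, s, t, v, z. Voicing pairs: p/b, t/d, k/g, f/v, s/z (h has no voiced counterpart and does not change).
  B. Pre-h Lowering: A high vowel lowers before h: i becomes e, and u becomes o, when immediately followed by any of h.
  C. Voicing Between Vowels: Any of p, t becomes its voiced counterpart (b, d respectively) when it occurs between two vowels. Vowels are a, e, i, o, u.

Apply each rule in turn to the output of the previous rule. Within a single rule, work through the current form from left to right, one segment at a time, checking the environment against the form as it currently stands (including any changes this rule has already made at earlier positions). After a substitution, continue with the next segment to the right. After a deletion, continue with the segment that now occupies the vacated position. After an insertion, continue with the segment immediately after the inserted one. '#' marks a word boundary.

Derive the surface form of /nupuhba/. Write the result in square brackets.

A Progressive Voicing Assimilation: [nupuhba] → [nupuhpa]
B Pre-h Lowering: [nupuhpa] → [nupohpa]
C Voicing Between Vowels: [nupohpa] → [nubohpa]

[nubohpa]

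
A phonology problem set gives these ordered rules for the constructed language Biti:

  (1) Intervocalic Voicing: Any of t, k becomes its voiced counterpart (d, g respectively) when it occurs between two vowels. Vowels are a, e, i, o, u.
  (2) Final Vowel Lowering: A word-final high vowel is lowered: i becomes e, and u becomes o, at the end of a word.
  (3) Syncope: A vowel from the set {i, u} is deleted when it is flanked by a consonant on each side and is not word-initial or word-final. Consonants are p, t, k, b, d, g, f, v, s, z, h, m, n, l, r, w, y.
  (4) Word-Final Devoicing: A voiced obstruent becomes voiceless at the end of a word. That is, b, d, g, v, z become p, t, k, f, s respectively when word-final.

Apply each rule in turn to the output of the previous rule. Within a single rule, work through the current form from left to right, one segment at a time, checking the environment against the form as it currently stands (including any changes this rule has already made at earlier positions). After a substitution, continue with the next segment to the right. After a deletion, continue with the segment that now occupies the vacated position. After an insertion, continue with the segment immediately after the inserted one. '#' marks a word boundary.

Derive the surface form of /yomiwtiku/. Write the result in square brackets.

(1) Intervocalic Voicing: [yomiwtiku] → [yomiwtigu]
(2) Final Vowel Lowering: [yomiwtigu] → [yomiwtigo]
(3) Syncope: [yomiwtigo] → [yomwtgo]
(4) Word-Final Devoicing: no change — [yomwtgo]

[yomwtgo]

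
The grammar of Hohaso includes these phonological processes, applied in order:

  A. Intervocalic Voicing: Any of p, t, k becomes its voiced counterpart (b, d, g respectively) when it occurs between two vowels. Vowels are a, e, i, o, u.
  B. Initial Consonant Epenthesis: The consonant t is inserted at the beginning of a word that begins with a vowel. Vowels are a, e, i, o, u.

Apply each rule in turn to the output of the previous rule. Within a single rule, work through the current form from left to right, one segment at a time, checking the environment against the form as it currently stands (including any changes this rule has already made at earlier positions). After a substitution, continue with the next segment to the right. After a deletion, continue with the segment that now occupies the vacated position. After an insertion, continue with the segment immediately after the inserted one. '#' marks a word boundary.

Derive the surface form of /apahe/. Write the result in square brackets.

[tabahe]

A Intervocalic Voicing: [apahe] → [abahe]
B Initial Consonant Epenthesis: [abahe] → [tabahe]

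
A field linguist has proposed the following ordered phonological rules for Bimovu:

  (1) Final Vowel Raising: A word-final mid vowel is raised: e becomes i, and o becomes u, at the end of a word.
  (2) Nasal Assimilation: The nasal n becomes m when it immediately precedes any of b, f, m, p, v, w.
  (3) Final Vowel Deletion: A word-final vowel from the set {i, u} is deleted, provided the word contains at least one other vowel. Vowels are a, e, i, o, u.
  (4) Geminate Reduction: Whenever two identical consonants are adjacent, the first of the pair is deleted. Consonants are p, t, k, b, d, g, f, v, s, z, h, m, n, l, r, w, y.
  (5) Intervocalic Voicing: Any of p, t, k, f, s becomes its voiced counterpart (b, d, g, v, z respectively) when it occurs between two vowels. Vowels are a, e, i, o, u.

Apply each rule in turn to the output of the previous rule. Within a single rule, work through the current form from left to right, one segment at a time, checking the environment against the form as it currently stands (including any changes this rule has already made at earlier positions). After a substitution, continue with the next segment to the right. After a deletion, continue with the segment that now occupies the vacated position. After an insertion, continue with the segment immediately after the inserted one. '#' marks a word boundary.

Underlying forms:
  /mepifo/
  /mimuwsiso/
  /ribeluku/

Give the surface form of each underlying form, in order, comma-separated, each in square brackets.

/mepifo/:
  (1) Final Vowel Raising: [mepifo] → [mepifu]
  (2) Nasal Assimilation: no change — [mepifu]
  (3) Final Vowel Deletion: [mepifu] → [mepif]
  (4) Geminate Reduction: no change — [mepif]
  (5) Intervocalic Voicing: [mepif] → [mebif]
/mimuwsiso/:
  (1) Final Vowel Raising: [mimuwsiso] → [mimuwsisu]
  (2) Nasal Assimilation: no change — [mimuwsisu]
  (3) Final Vowel Deletion: [mimuwsisu] → [mimuwsis]
  (4) Geminate Reduction: no change — [mimuwsis]
  (5) Intervocalic Voicing: no change — [mimuwsis]
/ribeluku/:
  (1) Final Vowel Raising: no change — [ribeluku]
  (2) Nasal Assimilation: no change — [ribeluku]
  (3) Final Vowel Deletion: [ribeluku] → [ribeluk]
  (4) Geminate Reduction: no change — [ribeluk]
  (5) Intervocalic Voicing: no change — [ribeluk]

[mebif], [mimuwsis], [ribeluk]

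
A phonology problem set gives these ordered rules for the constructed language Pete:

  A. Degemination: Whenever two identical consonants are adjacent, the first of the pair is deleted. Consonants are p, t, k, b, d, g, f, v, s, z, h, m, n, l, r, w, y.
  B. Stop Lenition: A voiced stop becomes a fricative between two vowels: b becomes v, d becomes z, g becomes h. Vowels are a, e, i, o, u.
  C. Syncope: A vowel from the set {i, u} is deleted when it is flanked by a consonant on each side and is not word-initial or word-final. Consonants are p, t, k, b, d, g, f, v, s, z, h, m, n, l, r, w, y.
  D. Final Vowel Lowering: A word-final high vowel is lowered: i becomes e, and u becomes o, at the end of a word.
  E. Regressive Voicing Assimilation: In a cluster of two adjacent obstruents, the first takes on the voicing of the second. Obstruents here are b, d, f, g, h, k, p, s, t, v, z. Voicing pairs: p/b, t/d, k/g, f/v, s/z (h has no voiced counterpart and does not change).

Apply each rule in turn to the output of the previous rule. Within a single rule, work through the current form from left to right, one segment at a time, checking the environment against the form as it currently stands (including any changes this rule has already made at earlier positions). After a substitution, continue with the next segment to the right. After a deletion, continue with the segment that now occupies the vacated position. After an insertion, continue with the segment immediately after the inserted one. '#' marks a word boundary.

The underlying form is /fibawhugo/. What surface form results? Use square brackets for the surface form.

[vvawhho]

A Degemination: no change — [fibawhugo]
B Stop Lenition: [fibawhugo] → [fivawhuho]
C Syncope: [fivawhuho] → [fvawhho]
D Final Vowel Lowering: no change — [fvawhho]
E Regressive Voicing Assimilation: [fvawhho] → [vvawhho]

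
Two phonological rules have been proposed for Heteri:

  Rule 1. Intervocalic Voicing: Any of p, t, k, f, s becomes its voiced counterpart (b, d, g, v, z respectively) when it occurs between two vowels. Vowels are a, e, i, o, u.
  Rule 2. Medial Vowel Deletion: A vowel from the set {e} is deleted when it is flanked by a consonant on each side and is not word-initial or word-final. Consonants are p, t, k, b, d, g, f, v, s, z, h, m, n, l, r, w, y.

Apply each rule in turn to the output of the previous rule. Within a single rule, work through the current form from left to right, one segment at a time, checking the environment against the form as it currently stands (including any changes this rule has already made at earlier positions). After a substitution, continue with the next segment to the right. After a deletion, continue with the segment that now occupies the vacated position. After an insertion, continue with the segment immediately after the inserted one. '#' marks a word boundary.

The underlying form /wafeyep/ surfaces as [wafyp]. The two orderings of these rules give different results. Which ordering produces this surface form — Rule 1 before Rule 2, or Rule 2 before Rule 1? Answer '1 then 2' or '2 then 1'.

2 then 1

Order 1 then 2:
  1 Intervocalic Voicing: [wafeyep] → [waveyep]
  2 Medial Vowel Deletion: [waveyep] → [wavyp]
  result: [wavyp]
Order 2 then 1:
  2 Medial Vowel Deletion: [wafeyep] → [wafyp]
  1 Intervocalic Voicing: no change — [wafyp]
  result: [wafyp]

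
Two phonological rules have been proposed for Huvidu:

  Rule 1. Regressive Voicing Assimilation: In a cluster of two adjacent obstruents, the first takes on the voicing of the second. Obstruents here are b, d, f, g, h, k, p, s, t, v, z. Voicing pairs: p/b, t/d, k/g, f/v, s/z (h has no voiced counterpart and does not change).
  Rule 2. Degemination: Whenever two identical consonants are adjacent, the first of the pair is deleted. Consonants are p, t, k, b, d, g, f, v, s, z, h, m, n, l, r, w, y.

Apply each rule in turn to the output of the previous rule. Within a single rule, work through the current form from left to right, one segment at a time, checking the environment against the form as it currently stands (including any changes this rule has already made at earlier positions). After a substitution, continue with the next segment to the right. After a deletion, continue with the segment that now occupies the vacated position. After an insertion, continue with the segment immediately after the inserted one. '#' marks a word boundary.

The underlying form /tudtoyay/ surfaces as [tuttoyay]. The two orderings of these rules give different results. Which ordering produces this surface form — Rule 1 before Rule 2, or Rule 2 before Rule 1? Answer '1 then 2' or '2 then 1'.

2 then 1

Order 1 then 2:
  1 Regressive Voicing Assimilation: [tudtoyay] → [tuttoyay]
  2 Degemination: [tuttoyay] → [tutoyay]
  result: [tutoyay]
Order 2 then 1:
  2 Degemination: no change — [tudtoyay]
  1 Regressive Voicing Assimilation: [tudtoyay] → [tuttoyay]
  result: [tuttoyay]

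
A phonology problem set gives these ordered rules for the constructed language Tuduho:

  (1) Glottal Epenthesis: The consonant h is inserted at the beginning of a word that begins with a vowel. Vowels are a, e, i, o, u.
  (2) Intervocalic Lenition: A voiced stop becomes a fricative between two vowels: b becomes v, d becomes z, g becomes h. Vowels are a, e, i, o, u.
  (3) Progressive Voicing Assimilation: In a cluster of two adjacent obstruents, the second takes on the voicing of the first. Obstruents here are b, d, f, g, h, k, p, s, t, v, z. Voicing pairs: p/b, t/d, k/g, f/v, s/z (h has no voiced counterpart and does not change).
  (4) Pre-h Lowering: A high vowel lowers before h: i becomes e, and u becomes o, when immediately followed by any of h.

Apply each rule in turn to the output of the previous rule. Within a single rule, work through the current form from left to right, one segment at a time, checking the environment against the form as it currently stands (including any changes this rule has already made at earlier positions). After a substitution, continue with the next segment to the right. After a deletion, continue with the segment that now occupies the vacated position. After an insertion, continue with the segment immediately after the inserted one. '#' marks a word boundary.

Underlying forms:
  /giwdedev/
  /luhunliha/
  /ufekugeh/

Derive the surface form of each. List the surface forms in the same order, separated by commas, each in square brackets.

/giwdedev/:
  (1) Glottal Epenthesis: no change — [giwdedev]
  (2) Intervocalic Lenition: [giwdedev] → [giwdezev]
  (3) Progressive Voicing Assimilation: no change — [giwdezev]
  (4) Pre-h Lowering: no change — [giwdezev]
/luhunliha/:
  (1) Glottal Epenthesis: no change — [luhunliha]
  (2) Intervocalic Lenition: no change — [luhunliha]
  (3) Progressive Voicing Assimilation: no change — [luhunliha]
  (4) Pre-h Lowering: [luhunliha] → [lohunleha]
/ufekugeh/:
  (1) Glottal Epenthesis: [ufekugeh] → [hufekugeh]
  (2) Intervocalic Lenition: [hufekugeh] → [hufekuheh]
  (3) Progressive Voicing Assimilation: no change — [hufekuheh]
  (4) Pre-h Lowering: [hufekuheh] → [hufekoheh]

[giwdezev], [lohunleha], [hufekoheh]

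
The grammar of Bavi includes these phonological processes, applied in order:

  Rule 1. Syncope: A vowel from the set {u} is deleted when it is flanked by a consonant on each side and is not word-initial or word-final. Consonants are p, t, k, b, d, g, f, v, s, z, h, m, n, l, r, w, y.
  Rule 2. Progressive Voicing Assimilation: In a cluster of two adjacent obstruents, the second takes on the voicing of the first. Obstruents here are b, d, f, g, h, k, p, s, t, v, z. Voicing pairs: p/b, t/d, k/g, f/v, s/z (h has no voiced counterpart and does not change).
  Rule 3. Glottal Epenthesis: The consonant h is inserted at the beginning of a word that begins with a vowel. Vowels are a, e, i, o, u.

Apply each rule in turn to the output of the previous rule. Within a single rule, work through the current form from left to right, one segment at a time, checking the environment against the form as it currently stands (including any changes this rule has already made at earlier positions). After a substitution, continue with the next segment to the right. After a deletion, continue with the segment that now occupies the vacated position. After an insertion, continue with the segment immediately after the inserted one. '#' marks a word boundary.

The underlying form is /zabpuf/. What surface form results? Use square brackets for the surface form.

Rule 1 Syncope: [zabpuf] → [zabpf]
Rule 2 Progressive Voicing Assimilation: [zabpf] → [zabbv]
Rule 3 Glottal Epenthesis: no change — [zabbv]

[zabbv]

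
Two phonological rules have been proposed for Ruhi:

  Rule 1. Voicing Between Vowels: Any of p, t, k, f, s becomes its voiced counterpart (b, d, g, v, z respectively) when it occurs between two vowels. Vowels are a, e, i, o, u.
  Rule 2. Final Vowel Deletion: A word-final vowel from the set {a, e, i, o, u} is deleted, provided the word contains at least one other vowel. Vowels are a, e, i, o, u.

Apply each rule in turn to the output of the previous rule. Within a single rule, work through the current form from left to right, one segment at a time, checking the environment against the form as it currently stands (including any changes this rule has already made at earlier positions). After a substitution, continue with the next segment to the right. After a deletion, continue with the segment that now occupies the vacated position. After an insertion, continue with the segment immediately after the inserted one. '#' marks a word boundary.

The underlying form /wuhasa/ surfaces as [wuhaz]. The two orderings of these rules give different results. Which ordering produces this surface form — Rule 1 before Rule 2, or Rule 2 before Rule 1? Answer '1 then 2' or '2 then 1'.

Order 1 then 2:
  1 Voicing Between Vowels: [wuhasa] → [wuhaza]
  2 Final Vowel Deletion: [wuhaza] → [wuhaz]
  result: [wuhaz]
Order 2 then 1:
  2 Final Vowel Deletion: [wuhasa] → [wuhas]
  1 Voicing Between Vowels: no change — [wuhas]
  result: [wuhas]

1 then 2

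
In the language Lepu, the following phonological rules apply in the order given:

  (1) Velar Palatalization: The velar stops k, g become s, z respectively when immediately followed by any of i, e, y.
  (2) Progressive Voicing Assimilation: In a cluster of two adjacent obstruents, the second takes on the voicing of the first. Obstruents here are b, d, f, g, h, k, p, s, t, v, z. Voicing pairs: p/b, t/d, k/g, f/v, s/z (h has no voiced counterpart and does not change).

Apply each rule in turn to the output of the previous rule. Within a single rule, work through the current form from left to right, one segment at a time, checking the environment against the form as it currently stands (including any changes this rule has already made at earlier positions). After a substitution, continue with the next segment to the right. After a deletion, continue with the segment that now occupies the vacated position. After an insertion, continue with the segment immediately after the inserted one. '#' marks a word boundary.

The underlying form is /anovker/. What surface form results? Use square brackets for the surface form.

[anovzer]

(1) Velar Palatalization: [anovker] → [anovser]
(2) Progressive Voicing Assimilation: [anovser] → [anovzer]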